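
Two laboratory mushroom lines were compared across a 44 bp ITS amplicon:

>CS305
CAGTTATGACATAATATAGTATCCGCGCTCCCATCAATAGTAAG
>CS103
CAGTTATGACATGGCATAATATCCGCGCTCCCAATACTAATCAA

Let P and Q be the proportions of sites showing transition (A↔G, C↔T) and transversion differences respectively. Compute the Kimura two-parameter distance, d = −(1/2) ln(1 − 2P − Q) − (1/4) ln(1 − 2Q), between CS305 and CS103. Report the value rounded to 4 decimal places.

Differing sites — 13:A/G (Ti); 14:A/G (Ti); 15:T/C (Ti); 19:G/A (Ti); 34:T/A (Tv); 35:C/T (Ti); 37:A/C (Tv); 40:G/A (Ti); 42:A/C (Tv); 44:G/A (Ti).
Of the 10 differences, 7 transitions and 3 transversions over 44 sites: P = 7/44 = 0.159091, Q = 3/44 = 0.068182.
d = −0.5·ln(0.613636) − 0.25·ln(0.863636) = −0.5·(-0.488353) − 0.25·(-0.146604) = 0.2808.

0.2808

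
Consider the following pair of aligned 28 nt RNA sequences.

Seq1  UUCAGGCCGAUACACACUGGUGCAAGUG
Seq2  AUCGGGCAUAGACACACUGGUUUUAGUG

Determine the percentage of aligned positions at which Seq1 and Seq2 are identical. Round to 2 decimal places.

Differing sites — 1:U/A; 4:A/G; 8:C/A; 9:G/U; 11:U/G; 22:G/U; 23:C/U; 24:A/U.
20 of the 28 sites match, so the percent identity is 20/28 × 100 = 71.43%.

71.43%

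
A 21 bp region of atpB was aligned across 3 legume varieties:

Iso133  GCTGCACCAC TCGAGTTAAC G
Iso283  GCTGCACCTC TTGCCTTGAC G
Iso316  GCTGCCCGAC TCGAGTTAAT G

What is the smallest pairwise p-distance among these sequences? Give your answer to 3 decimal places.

Pairwise Hamming distances:
  Iso133 vs Iso283: 5
  Iso133 vs Iso316: 3
  Iso283 vs Iso316: 8
The smallest is 3 mismatches, between Iso133 and Iso316; p = 3/21 = 0.143.

0.143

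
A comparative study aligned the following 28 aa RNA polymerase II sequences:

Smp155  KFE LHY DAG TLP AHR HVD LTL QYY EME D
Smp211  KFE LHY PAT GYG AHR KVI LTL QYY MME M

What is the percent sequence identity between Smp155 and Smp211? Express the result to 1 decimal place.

67.9%

Differing sites — 7:D/P; 9:G/T; 10:T/G; 11:L/Y; 12:P/G; 16:H/K; 18:D/I; 25:E/M; 28:D/M.
19 of the 28 sites match, so the percent identity is 19/28 × 100 = 67.9%.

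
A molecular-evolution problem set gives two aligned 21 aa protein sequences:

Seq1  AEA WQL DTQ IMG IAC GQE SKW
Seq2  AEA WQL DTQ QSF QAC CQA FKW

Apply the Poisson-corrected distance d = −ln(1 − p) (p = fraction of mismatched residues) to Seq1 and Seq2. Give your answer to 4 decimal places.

Differing sites — 10:I/Q; 11:M/S; 12:G/F; 13:I/Q; 16:G/C; 18:E/A; 19:S/F.
p = 7/21 = 0.333333.
d = −ln(1 − 0.333333) = −ln(0.666667) = 0.4055.

0.4055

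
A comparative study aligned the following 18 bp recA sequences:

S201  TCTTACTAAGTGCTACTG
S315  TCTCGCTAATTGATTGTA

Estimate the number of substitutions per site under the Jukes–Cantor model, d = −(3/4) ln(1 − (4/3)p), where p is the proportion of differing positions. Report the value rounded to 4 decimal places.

Mismatches occur at site 4 (T→C), site 5 (A→G), site 10 (G→T), site 13 (C→A), site 15 (A→T), site 16 (C→G), site 18 (G→A).
p = 7/18 = 0.388889.
d = −0.75 · ln(1 − (4/3)·0.388889) = −0.75 · ln(0.481481) = −0.75 · (-0.730889) = 0.5482.

0.5482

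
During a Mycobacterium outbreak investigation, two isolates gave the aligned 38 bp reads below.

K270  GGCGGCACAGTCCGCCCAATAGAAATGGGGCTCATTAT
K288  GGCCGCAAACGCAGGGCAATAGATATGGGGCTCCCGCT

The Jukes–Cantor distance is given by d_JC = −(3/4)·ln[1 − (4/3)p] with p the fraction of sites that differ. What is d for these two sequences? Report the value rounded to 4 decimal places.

Mismatches occur at site 4 (G/C), site 8 (C/A), site 10 (G/C), site 11 (T/G), site 13 (C/A), site 15 (C/G), site 16 (C/G), site 24 (A/T), site 34 (A/C), site 35 (T/C), site 36 (T/G), site 37 (A/C).
p = 12/38 = 0.315789.
d = −0.75 · ln(1 − (4/3)·0.315789) = −0.75 · ln(0.578948) = −0.75 · (-0.546543) = 0.4099.

0.4099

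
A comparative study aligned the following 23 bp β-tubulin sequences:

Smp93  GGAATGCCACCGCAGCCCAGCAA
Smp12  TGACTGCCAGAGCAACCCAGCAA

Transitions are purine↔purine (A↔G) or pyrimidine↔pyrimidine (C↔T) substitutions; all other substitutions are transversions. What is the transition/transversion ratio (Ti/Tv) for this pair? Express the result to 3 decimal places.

0.250

Differing sites — 1:G/T (Tv); 4:A/C (Tv); 10:C/G (Tv); 11:C/A (Tv); 15:G/A (Ti).
Of the 5 differences, 1 transition and 4 transversions, so Ti/Tv = 1/4 = 0.250.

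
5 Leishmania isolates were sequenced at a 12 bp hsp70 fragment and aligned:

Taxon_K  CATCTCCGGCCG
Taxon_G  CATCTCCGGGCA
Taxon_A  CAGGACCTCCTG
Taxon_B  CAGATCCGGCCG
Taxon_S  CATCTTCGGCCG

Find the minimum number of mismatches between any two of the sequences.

Pairwise Hamming distances:
  Taxon_K vs Taxon_G: 2
  Taxon_K vs Taxon_A: 6
  Taxon_K vs Taxon_B: 2
  Taxon_K vs Taxon_S: 1
  Taxon_G vs Taxon_A: 8
  Taxon_G vs Taxon_B: 4
  Taxon_G vs Taxon_S: 3
  Taxon_A vs Taxon_B: 5
  Taxon_A vs Taxon_S: 7
  Taxon_B vs Taxon_S: 3
The smallest is 1, between Taxon_K and Taxon_S.

1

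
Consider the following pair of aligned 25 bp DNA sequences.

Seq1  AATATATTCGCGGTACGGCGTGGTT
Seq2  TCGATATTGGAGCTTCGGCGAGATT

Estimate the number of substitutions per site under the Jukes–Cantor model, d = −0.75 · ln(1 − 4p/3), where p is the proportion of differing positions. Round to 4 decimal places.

0.4904

Mismatches occur at site 1 (A↔T), site 2 (A↔C), site 3 (T↔G), site 9 (C↔G), site 11 (C↔A), site 13 (G↔C), site 15 (A↔T), site 21 (T↔A), site 23 (G↔A).
p = 9/25 = 0.360000.
d = −0.75 · ln(1 − (4/3)·0.360000) = −0.75 · ln(0.520000) = −0.75 · (-0.653926) = 0.4904.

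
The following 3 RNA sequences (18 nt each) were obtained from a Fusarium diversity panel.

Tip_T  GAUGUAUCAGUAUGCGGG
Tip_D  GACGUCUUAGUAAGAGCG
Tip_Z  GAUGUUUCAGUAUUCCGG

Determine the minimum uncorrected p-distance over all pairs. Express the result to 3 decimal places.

0.167

Pairwise Hamming distances:
  Tip_T vs Tip_D: 6
  Tip_T vs Tip_Z: 3
  Tip_D vs Tip_Z: 8
The smallest is 3 mismatches, between Tip_T and Tip_Z; p = 3/18 = 0.167.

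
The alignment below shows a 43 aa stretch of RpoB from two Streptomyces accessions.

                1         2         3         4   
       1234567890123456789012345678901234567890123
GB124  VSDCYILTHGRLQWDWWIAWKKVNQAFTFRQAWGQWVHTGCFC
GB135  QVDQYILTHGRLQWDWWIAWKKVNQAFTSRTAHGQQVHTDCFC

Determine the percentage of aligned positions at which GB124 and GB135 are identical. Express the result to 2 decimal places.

Mismatches occur at site 1 (V↔Q), site 2 (S↔V), site 4 (C↔Q), site 29 (F↔S), site 31 (Q↔T), site 33 (W↔H), site 36 (W↔Q), site 40 (G↔D).
35 of the 43 sites match, so the percent identity is 35/43 × 100 = 81.40%.

81.40%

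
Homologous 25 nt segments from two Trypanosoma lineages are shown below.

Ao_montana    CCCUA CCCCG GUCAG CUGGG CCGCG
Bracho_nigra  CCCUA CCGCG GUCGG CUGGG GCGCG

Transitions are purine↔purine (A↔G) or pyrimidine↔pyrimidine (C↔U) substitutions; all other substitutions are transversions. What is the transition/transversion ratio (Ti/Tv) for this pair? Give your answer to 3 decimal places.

0.500

The sequences differ at positions 8 (C/G, transversion), 14 (A/G, transition), 21 (C/G, transversion).
Of the 3 differences, 1 transition and 2 transversions, so Ti/Tv = 1/2 = 0.500.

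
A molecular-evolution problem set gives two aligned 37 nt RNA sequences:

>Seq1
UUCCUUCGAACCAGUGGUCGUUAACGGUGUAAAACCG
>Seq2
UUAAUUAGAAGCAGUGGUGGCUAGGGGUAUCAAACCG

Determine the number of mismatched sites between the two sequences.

10

The sequences differ at positions 3 (C/A), 4 (C/A), 7 (C/A), 11 (C/G), 19 (C/G), 21 (U/C), 24 (A/G), 25 (C/G), 29 (G/A), 31 (A/C).
That gives 10 mismatches out of 37 aligned sites, so the Hamming distance is 10.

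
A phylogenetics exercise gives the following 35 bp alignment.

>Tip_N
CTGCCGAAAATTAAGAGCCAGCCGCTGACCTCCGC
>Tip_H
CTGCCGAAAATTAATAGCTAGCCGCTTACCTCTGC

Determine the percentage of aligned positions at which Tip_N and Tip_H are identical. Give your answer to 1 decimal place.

Mismatches occur at site 15 (G→T), site 19 (C→T), site 27 (G→T), site 33 (C→T).
31 of the 35 sites match, so the percent identity is 31/35 × 100 = 88.6%.

88.6%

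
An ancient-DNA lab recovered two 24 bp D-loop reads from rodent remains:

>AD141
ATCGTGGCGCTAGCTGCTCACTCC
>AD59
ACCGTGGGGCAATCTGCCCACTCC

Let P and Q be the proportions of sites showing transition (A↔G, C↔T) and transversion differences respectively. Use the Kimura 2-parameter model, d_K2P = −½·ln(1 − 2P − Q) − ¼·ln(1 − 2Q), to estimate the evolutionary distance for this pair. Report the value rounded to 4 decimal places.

0.2443

Mismatches occur at site 2 (T/C, transition), site 8 (C/G, transversion), site 11 (T/A, transversion), site 13 (G/T, transversion), site 18 (T/C, transition).
Of the 5 differences, 2 transitions and 3 transversions over 24 sites: P = 2/24 = 0.083333, Q = 3/24 = 0.125000.
d = −0.5·ln(0.708334) − 0.25·ln(0.750000) = −0.5·(-0.344840) − 0.25·(-0.287682) = 0.2443.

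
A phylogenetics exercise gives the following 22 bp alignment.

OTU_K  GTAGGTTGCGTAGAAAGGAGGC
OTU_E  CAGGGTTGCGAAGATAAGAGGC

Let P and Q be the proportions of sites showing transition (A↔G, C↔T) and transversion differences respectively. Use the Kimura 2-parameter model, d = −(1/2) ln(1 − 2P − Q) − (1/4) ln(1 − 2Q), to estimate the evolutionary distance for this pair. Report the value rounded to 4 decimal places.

The sequences differ at positions 1 (G/C, transversion), 2 (T/A, transversion), 3 (A/G, transition), 11 (T/A, transversion), 15 (A/T, transversion), 17 (G/A, transition).
Of the 6 differences, 2 transitions and 4 transversions over 22 sites: P = 2/22 = 0.090909, Q = 4/22 = 0.181818.
d = −0.5·ln(0.636364) − 0.25·ln(0.636364) = −0.5·(-0.451985) − 0.25·(-0.451985) = 0.3390.

0.3390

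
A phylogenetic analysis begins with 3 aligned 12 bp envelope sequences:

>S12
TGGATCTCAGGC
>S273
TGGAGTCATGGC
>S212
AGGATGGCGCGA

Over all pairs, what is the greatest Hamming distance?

8

Pairwise Hamming distances:
  S12 vs S273: 5
  S12 vs S212: 6
  S273 vs S212: 8
The largest is 8, between S273 and S212.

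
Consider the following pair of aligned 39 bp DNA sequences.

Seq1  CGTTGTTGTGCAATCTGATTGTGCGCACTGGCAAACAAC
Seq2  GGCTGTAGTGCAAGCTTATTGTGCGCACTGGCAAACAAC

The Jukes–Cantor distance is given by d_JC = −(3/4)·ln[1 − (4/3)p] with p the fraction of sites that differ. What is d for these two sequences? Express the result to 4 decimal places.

Mismatches occur at site 1 (C→G), site 3 (T→C), site 7 (T→A), site 14 (T→G), site 17 (G→T).
p = 5/39 = 0.128205.
d = −0.75 · ln(1 − (4/3)·0.128205) = −0.75 · ln(0.829060) = −0.75 · (-0.187463) = 0.1406.

0.1406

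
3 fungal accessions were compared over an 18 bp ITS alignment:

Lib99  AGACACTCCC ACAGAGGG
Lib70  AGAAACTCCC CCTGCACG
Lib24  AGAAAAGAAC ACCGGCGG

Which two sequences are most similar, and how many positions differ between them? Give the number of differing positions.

6

Pairwise Hamming distances:
  Lib99 vs Lib70: 6
  Lib99 vs Lib24: 8
  Lib70 vs Lib24: 9
The smallest is 6, between Lib99 and Lib70.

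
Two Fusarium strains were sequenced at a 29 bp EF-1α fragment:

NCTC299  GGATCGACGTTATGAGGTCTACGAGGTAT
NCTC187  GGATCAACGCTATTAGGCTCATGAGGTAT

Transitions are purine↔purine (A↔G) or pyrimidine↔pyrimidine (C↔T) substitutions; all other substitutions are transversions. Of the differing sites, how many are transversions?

1

Differing sites — 6:G/A (Ti); 10:T/C (Ti); 14:G/T (Tv); 18:T/C (Ti); 19:C/T (Ti); 20:T/C (Ti); 22:C/T (Ti).
Of the 7 differences, 6 transitions and 1 transversion, so the answer is 1.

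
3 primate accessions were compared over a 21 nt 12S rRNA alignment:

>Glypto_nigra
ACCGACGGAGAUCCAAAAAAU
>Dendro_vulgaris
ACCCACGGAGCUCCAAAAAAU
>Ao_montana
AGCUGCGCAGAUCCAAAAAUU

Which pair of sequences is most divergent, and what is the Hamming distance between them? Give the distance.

6

Pairwise Hamming distances:
  Glypto_nigra vs Dendro_vulgaris: 2
  Glypto_nigra vs Ao_montana: 5
  Dendro_vulgaris vs Ao_montana: 6
The largest is 6, between Dendro_vulgaris and Ao_montana.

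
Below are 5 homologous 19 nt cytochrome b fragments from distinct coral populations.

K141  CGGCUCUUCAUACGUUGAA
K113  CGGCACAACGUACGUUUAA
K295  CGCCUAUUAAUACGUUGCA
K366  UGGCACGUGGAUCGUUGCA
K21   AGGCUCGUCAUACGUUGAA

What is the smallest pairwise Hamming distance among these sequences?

2

Pairwise Hamming distances:
  K141 vs K113: 5
  K141 vs K295: 4
  K141 vs K366: 8
  K141 vs K21: 2
  K113 vs K295: 9
  K113 vs K366: 8
  K113 vs K21: 6
  K295 vs K366: 9
  K295 vs K21: 6
  K366 vs K21: 7
The smallest is 2, between K141 and K21.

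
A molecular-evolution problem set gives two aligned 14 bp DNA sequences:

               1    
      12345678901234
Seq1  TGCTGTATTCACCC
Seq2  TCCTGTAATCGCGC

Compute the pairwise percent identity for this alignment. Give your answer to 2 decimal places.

71.43%

Differing sites — 2:G/C; 8:T/A; 11:A/G; 13:C/G.
10 of the 14 sites match, so the percent identity is 10/14 × 100 = 71.43%.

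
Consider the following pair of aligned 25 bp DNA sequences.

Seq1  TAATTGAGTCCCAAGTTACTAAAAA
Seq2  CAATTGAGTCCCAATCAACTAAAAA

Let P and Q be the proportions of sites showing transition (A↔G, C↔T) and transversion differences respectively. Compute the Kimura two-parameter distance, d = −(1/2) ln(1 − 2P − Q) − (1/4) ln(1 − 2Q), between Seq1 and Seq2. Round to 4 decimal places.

The sequences differ at positions 1 (T/C, transition), 15 (G/T, transversion), 16 (T/C, transition), 17 (T/A, transversion).
Of the 4 differences, 2 transitions and 2 transversions over 25 sites: P = 2/25 = 0.080000, Q = 2/25 = 0.080000.
d = −0.5·ln(0.760000) − 0.25·ln(0.840000) = −0.5·(-0.274437) − 0.25·(-0.174353) = 0.1808.

0.1808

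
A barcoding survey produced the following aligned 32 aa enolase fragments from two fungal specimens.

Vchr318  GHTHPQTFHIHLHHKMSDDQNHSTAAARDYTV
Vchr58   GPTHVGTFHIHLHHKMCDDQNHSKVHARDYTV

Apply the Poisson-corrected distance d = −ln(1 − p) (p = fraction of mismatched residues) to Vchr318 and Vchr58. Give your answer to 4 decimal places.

0.2469

Mismatches occur at site 2 (H↔P), site 5 (P↔V), site 6 (Q↔G), site 17 (S↔C), site 24 (T↔K), site 25 (A↔V), site 26 (A↔H).
p = 7/32 = 0.218750.
d = −ln(1 − 0.218750) = −ln(0.781250) = 0.2469.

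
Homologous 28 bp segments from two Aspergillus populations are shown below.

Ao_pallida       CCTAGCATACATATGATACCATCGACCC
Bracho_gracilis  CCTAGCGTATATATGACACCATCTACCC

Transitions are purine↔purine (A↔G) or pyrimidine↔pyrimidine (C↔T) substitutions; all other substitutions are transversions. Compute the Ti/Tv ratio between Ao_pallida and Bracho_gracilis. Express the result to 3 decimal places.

3.000

Differing sites — 7:A/G (Ti); 10:C/T (Ti); 17:T/C (Ti); 24:G/T (Tv).
Of the 4 differences, 3 transitions and 1 transversion, so Ti/Tv = 3/1 = 3.000.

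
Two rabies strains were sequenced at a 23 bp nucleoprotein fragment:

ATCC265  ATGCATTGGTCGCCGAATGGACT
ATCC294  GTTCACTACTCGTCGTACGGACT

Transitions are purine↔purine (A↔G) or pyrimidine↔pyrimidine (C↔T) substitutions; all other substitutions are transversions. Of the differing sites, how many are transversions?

The sequences differ at positions 1 (A/G, transition), 3 (G/T, transversion), 6 (T/C, transition), 8 (G/A, transition), 9 (G/C, transversion), 13 (C/T, transition), 16 (A/T, transversion), 18 (T/C, transition).
Of the 8 differences, 5 transitions and 3 transversions, so the answer is 3.

3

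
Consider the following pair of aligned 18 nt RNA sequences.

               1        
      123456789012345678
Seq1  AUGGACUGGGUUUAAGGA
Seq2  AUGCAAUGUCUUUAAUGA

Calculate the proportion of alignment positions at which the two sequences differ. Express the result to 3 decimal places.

Differing sites — 4:G/C; 6:C/A; 9:G/U; 10:G/C; 16:G/U.
There are 5 differences over 18 sites, so p = 5/18 = 0.278.

0.278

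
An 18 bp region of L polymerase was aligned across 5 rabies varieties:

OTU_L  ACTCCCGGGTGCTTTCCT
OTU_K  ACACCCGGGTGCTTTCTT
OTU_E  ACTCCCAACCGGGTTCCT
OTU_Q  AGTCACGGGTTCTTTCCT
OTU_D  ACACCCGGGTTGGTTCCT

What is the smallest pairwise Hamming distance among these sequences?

Pairwise Hamming distances:
  OTU_L vs OTU_K: 2
  OTU_L vs OTU_E: 6
  OTU_L vs OTU_Q: 3
  OTU_L vs OTU_D: 4
  OTU_K vs OTU_E: 8
  OTU_K vs OTU_Q: 5
  OTU_K vs OTU_D: 4
  OTU_E vs OTU_Q: 9
  OTU_E vs OTU_D: 6
  OTU_Q vs OTU_D: 5
The smallest is 2, between OTU_L and OTU_K.

2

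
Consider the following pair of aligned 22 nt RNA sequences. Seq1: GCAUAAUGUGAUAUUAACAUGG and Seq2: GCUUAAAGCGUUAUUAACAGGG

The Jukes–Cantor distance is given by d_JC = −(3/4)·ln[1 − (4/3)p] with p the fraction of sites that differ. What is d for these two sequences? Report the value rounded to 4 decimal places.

0.2708

Differing sites — 3:A/U; 7:U/A; 9:U/C; 11:A/U; 20:U/G.
p = 5/22 = 0.227273.
d = −0.75 · ln(1 − (4/3)·0.227273) = −0.75 · ln(0.696969) = −0.75 · (-0.361014) = 0.2708.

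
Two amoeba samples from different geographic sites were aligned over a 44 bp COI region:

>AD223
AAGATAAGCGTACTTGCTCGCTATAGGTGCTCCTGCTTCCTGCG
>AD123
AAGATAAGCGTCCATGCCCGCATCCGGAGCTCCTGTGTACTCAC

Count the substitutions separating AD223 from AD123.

14

Differing sites — 12:A/C; 14:T/A; 18:T/C; 22:T/A; 23:A/T; 24:T/C; 25:A/C; 28:T/A; 36:C/T; 37:T/G; 39:C/A; 42:G/C; 43:C/A; 44:G/C.
That gives 14 mismatches out of 44 aligned sites, so the Hamming distance is 14.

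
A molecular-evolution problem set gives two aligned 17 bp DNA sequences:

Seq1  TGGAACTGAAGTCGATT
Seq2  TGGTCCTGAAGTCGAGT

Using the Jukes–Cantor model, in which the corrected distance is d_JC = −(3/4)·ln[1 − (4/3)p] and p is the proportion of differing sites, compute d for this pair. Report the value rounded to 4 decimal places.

0.2012

Differing sites — 4:A/T; 5:A/C; 16:T/G.
p = 3/17 = 0.176471.
d = −0.75 · ln(1 − (4/3)·0.176471) = −0.75 · ln(0.764705) = −0.75 · (-0.268265) = 0.2012.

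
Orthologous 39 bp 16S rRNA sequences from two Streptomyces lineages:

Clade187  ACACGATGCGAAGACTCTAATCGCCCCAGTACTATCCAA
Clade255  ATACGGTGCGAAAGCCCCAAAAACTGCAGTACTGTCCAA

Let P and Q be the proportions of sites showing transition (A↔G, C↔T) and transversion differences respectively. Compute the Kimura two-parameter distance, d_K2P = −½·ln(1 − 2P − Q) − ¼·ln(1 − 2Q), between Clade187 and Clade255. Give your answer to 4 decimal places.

0.4284

Mismatches occur at site 2 (C/T, transition), site 6 (A/G, transition), site 13 (G/A, transition), site 14 (A/G, transition), site 16 (T/C, transition), site 18 (T/C, transition), site 21 (T/A, transversion), site 22 (C/A, transversion), site 23 (G/A, transition), site 25 (C/T, transition), site 26 (C/G, transversion), site 34 (A/G, transition).
Of the 12 differences, 9 transitions and 3 transversions over 39 sites: P = 9/39 = 0.230769, Q = 3/39 = 0.076923.
d = −0.5·ln(0.461539) − 0.25·ln(0.846154) = −0.5·(-0.773189) − 0.25·(-0.167054) = 0.4284.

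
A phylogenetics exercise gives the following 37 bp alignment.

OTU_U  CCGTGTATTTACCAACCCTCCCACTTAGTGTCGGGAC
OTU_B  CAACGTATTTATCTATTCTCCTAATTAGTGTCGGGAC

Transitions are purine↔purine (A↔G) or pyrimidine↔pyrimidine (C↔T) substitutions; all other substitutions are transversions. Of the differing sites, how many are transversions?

Differing sites — 2:C/A (Tv); 3:G/A (Ti); 4:T/C (Ti); 12:C/T (Ti); 14:A/T (Tv); 16:C/T (Ti); 17:C/T (Ti); 22:C/T (Ti); 24:C/A (Tv).
Of the 9 differences, 6 transitions and 3 transversions, so the answer is 3.

3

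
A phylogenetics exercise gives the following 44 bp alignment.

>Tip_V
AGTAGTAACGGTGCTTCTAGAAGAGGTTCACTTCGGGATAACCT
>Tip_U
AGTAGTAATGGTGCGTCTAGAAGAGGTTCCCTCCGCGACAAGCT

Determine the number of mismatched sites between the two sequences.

7

Differing sites — 9:C/T; 15:T/G; 30:A/C; 33:T/C; 36:G/C; 39:T/C; 42:C/G.
That gives 7 mismatches out of 44 aligned sites, so the Hamming distance is 7.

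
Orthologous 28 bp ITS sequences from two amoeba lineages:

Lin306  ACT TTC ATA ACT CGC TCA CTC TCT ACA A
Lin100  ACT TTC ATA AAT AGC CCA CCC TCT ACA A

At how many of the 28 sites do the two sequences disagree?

The sequences differ at positions 11 (C/A), 13 (C/A), 16 (T/C), 20 (T/C).
That gives 4 mismatches out of 28 aligned sites, so the Hamming distance is 4.

4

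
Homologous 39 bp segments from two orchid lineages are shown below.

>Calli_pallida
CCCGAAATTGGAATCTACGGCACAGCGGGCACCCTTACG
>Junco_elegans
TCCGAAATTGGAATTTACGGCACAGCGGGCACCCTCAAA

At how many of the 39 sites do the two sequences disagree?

5

Mismatches occur at site 1 (C↔T), site 15 (C↔T), site 36 (T↔C), site 38 (C↔A), site 39 (G↔A).
That gives 5 mismatches out of 39 aligned sites, so the Hamming distance is 5.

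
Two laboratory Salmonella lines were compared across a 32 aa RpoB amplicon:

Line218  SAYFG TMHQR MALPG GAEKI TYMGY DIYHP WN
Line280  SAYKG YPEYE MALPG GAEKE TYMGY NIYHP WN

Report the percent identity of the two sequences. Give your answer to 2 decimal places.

75.00%

Differing sites — 4:F/K; 6:T/Y; 7:M/P; 8:H/E; 9:Q/Y; 10:R/E; 20:I/E; 26:D/N.
24 of the 32 sites match, so the percent identity is 24/32 × 100 = 75.00%.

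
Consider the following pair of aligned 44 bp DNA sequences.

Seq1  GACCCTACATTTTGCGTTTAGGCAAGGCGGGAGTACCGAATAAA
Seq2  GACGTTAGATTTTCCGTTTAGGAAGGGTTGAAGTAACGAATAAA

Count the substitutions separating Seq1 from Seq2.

10

The sequences differ at positions 4 (C/G), 5 (C/T), 8 (C/G), 14 (G/C), 23 (C/A), 25 (A/G), 28 (C/T), 29 (G/T), 31 (G/A), 36 (C/A).
That gives 10 mismatches out of 44 aligned sites, so the Hamming distance is 10.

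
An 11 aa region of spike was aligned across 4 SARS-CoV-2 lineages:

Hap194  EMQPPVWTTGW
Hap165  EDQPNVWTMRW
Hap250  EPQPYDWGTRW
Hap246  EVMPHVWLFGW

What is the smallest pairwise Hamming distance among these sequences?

4

Pairwise Hamming distances:
  Hap194 vs Hap165: 4
  Hap194 vs Hap250: 5
  Hap194 vs Hap246: 5
  Hap165 vs Hap250: 5
  Hap165 vs Hap246: 6
  Hap250 vs Hap246: 7
The smallest is 4, between Hap194 and Hap165.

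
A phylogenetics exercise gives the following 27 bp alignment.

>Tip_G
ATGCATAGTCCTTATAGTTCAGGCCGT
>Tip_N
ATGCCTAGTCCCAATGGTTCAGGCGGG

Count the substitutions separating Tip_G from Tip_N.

6

Differing sites — 5:A/C; 12:T/C; 13:T/A; 16:A/G; 25:C/G; 27:T/G.
That gives 6 mismatches out of 27 aligned sites, so the Hamming distance is 6.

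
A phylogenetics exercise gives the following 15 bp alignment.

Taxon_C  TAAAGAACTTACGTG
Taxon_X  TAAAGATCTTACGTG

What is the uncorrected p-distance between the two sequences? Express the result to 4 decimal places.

0.0667

Differing sites — 7:A/T.
There are 1 differences over 15 sites, so p = 1/15 = 0.0667.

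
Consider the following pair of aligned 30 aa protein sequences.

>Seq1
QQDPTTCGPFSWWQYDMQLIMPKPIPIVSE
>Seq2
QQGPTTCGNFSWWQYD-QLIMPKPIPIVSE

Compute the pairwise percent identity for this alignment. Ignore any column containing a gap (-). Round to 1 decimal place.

93.1%

Excluding the 1 gap column leaves 29 comparable sites.
The sequences differ at positions 3 (D/G), 9 (P/N).
27 of the 29 comparable sites match, so the percent identity is 27/29 × 100 = 93.1%.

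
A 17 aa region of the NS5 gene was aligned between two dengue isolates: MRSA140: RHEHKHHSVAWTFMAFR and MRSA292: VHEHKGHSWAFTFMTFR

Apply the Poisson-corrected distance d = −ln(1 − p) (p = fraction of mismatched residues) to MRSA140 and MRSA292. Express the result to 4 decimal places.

0.3483

Differing sites — 1:R/V; 6:H/G; 9:V/W; 11:W/F; 15:A/T.
p = 5/17 = 0.294118.
d = −ln(1 − 0.294118) = −ln(0.705882) = 0.3483.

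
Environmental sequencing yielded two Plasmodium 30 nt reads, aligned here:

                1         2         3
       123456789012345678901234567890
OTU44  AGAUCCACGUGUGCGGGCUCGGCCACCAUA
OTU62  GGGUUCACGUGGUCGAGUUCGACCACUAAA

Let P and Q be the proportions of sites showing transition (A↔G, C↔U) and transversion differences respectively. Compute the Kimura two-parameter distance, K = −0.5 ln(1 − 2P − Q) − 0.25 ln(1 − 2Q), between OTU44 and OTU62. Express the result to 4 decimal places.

0.4739

Mismatches occur at site 1 (A↔G, transition), site 3 (A↔G, transition), site 5 (C↔U, transition), site 12 (U↔G, transversion), site 13 (G↔U, transversion), site 16 (G↔A, transition), site 18 (C↔U, transition), site 22 (G↔A, transition), site 27 (C↔U, transition), site 29 (U↔A, transversion).
Of the 10 differences, 7 transitions and 3 transversions over 30 sites: P = 7/30 = 0.233333, Q = 3/30 = 0.100000.
d = −0.5·ln(0.433334) − 0.25·ln(0.800000) = −0.5·(-0.836246) − 0.25·(-0.223144) = 0.4739.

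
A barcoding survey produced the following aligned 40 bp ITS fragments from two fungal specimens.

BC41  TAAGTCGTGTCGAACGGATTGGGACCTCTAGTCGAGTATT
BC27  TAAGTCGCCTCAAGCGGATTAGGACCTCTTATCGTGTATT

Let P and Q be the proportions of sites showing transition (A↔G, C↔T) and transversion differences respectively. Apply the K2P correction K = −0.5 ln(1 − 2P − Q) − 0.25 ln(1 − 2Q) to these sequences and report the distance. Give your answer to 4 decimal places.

Mismatches occur at site 8 (T→C, transition), site 9 (G→C, transversion), site 12 (G→A, transition), site 14 (A→G, transition), site 21 (G→A, transition), site 30 (A→T, transversion), site 31 (G→A, transition), site 35 (A→T, transversion).
Of the 8 differences, 5 transitions and 3 transversions over 40 sites: P = 5/40 = 0.125000, Q = 3/40 = 0.075000.
d = −0.5·ln(0.675000) − 0.25·ln(0.850000) = −0.5·(-0.393043) − 0.25·(-0.162519) = 0.2372.

0.2372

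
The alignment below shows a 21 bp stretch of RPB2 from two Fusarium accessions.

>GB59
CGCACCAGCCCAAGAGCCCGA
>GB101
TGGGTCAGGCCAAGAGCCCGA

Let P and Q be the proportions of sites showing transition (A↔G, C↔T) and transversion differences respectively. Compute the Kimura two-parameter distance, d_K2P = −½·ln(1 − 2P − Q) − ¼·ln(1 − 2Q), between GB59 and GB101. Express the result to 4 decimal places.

Mismatches occur at site 1 (C/T, transition), site 3 (C/G, transversion), site 4 (A/G, transition), site 5 (C/T, transition), site 9 (C/G, transversion).
Of the 5 differences, 3 transitions and 2 transversions over 21 sites: P = 3/21 = 0.142857, Q = 2/21 = 0.095238.
d = −0.5·ln(0.619048) − 0.25·ln(0.809524) = −0.5·(-0.479572) − 0.25·(-0.211309) = 0.2926.

0.2926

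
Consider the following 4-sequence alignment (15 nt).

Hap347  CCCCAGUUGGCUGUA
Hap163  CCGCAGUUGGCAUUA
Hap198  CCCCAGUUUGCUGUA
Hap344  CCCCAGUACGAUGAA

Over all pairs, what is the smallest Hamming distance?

1

Pairwise Hamming distances:
  Hap347 vs Hap163: 3
  Hap347 vs Hap198: 1
  Hap347 vs Hap344: 4
  Hap163 vs Hap198: 4
  Hap163 vs Hap344: 7
  Hap198 vs Hap344: 4
The smallest is 1, between Hap347 and Hap198.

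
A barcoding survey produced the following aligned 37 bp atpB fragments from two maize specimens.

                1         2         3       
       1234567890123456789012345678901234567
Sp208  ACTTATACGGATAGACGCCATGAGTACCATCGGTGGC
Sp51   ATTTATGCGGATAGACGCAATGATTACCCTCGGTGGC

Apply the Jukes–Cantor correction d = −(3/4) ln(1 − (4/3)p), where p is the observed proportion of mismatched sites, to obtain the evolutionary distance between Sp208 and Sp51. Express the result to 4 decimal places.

Mismatches occur at site 2 (C→T), site 7 (A→G), site 19 (C→A), site 24 (G→T), site 29 (A→C).
p = 5/37 = 0.135135.
d = −0.75 · ln(1 − (4/3)·0.135135) = −0.75 · ln(0.819820) = −0.75 · (-0.198670) = 0.1490.

0.1490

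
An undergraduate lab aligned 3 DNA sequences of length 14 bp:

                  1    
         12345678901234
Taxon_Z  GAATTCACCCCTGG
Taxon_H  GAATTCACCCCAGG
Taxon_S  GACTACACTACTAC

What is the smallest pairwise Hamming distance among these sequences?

1

Pairwise Hamming distances:
  Taxon_Z vs Taxon_H: 1
  Taxon_Z vs Taxon_S: 6
  Taxon_H vs Taxon_S: 7
The smallest is 1, between Taxon_Z and Taxon_H.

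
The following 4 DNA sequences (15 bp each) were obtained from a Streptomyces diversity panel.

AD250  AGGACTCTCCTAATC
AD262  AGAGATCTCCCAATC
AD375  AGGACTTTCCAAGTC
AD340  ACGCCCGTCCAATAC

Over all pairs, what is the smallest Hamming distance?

Pairwise Hamming distances:
  AD250 vs AD262: 4
  AD250 vs AD375: 3
  AD250 vs AD340: 7
  AD262 vs AD375: 6
  AD262 vs AD340: 9
  AD375 vs AD340: 6
The smallest is 3, between AD250 and AD375.

3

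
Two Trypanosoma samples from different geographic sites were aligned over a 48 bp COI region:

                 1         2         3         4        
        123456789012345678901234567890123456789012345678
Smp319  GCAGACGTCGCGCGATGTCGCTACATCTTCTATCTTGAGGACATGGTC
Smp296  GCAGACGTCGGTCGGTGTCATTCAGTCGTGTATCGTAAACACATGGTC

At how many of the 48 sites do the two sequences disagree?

14

The sequences differ at positions 11 (C/G), 12 (G/T), 15 (A/G), 20 (G/A), 21 (C/T), 23 (A/C), 24 (C/A), 25 (A/G), 28 (T/G), 30 (C/G), 35 (T/G), 37 (G/A), 39 (G/A), 40 (G/C).
That gives 14 mismatches out of 48 aligned sites, so the Hamming distance is 14.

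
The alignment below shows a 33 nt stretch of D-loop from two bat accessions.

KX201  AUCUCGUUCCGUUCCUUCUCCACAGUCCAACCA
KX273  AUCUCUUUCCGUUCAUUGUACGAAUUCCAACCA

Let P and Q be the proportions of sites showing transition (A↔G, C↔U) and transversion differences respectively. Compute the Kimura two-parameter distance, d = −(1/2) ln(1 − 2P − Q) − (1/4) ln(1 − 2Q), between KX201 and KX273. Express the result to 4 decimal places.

0.2518

The sequences differ at positions 6 (G/U, transversion), 15 (C/A, transversion), 18 (C/G, transversion), 20 (C/A, transversion), 22 (A/G, transition), 23 (C/A, transversion), 25 (G/U, transversion).
Of the 7 differences, 1 transition and 6 transversions over 33 sites: P = 1/33 = 0.030303, Q = 6/33 = 0.181818.
d = −0.5·ln(0.757576) − 0.25·ln(0.636364) = −0.5·(-0.277631) − 0.25·(-0.451985) = 0.2518.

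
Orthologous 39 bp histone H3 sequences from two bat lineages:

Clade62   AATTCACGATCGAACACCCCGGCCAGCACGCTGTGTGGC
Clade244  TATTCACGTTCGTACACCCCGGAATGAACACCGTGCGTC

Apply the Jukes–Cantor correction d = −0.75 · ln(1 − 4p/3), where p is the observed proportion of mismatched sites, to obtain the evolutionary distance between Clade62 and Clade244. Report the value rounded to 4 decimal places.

The sequences differ at positions 1 (A/T), 9 (A/T), 13 (A/T), 23 (C/A), 24 (C/A), 25 (A/T), 27 (C/A), 30 (G/A), 32 (T/C), 36 (T/C), 38 (G/T).
p = 11/39 = 0.282051.
d = −0.75 · ln(1 − (4/3)·0.282051) = −0.75 · ln(0.623932) = −0.75 · (-0.471714) = 0.3538.

0.3538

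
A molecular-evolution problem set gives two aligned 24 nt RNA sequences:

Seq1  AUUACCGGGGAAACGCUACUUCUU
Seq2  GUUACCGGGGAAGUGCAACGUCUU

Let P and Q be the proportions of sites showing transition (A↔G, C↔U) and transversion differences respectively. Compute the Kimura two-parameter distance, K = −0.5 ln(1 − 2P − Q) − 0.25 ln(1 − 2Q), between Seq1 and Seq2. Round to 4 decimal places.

0.2483

The sequences differ at positions 1 (A/G, transition), 13 (A/G, transition), 14 (C/U, transition), 17 (U/A, transversion), 20 (U/G, transversion).
Of the 5 differences, 3 transitions and 2 transversions over 24 sites: P = 3/24 = 0.125000, Q = 2/24 = 0.083333.
d = −0.5·ln(0.666667) − 0.25·ln(0.833334) = −0.5·(-0.405465) − 0.25·(-0.182321) = 0.2483.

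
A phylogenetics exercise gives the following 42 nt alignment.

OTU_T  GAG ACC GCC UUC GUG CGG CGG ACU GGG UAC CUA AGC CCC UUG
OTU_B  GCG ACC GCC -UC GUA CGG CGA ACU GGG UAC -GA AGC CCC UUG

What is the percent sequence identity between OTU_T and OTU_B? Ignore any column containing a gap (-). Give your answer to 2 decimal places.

90.00%

Excluding the 2 gap columns leaves 40 comparable sites.
The sequences differ at positions 2 (A/C), 15 (G/A), 21 (G/A), 32 (U/G).
36 of the 40 comparable sites match, so the percent identity is 36/40 × 100 = 90.00%.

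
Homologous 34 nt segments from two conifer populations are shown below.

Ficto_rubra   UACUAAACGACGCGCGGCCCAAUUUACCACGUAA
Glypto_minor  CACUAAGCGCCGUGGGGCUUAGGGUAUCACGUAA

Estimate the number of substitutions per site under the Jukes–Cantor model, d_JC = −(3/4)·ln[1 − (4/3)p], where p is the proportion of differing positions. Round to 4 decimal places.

0.4234

Mismatches occur at site 1 (U↔C), site 7 (A↔G), site 10 (A↔C), site 13 (C↔U), site 15 (C↔G), site 19 (C↔U), site 20 (C↔U), site 22 (A↔G), site 23 (U↔G), site 24 (U↔G), site 27 (C↔U).
p = 11/34 = 0.323529.
d = −0.75 · ln(1 − (4/3)·0.323529) = −0.75 · ln(0.568628) = −0.75 · (-0.564529) = 0.4234.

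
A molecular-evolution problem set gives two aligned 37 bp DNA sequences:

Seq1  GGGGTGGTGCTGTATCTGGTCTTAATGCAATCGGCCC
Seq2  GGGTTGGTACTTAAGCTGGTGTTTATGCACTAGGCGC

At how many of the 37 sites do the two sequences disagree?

Differing sites — 4:G/T; 9:G/A; 12:G/T; 13:T/A; 15:T/G; 21:C/G; 24:A/T; 30:A/C; 32:C/A; 36:C/G.
That gives 10 mismatches out of 37 aligned sites, so the Hamming distance is 10.

10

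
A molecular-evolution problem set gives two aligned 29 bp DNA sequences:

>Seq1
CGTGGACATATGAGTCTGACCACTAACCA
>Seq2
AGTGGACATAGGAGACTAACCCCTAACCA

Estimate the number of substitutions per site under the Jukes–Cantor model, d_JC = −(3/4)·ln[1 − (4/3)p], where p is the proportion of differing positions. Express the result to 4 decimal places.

0.1959

The sequences differ at positions 1 (C/A), 11 (T/G), 15 (T/A), 18 (G/A), 22 (A/C).
p = 5/29 = 0.172414.
d = −0.75 · ln(1 − (4/3)·0.172414) = −0.75 · ln(0.770115) = −0.75 · (-0.261215) = 0.1959.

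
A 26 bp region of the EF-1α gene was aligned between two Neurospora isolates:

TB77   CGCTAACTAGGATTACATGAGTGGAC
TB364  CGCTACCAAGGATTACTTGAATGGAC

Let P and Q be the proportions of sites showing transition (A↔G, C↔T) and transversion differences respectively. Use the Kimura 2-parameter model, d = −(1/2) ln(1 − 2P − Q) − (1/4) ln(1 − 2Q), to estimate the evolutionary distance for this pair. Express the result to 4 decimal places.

The sequences differ at positions 6 (A/C, transversion), 8 (T/A, transversion), 17 (A/T, transversion), 21 (G/A, transition).
Of the 4 differences, 1 transition and 3 transversions over 26 sites: P = 1/26 = 0.038462, Q = 3/26 = 0.115385.
d = −0.5·ln(0.807691) − 0.25·ln(0.769230) = −0.5·(-0.213576) − 0.25·(-0.262365) = 0.1724.

0.1724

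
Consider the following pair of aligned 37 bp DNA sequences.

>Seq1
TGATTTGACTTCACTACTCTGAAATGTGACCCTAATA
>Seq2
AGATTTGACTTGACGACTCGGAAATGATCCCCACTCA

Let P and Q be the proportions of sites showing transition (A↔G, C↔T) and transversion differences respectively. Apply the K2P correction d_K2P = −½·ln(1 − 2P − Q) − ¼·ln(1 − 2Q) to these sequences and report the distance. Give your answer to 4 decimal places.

0.3904

Mismatches occur at site 1 (T→A, transversion), site 12 (C→G, transversion), site 15 (T→G, transversion), site 20 (T→G, transversion), site 27 (T→A, transversion), site 28 (G→T, transversion), site 29 (A→C, transversion), site 33 (T→A, transversion), site 34 (A→C, transversion), site 35 (A→T, transversion), site 36 (T→C, transition).
Of the 11 differences, 1 transition and 10 transversions over 37 sites: P = 1/37 = 0.027027, Q = 10/37 = 0.270270.
d = −0.5·ln(0.675676) − 0.25·ln(0.459460) = −0.5·(-0.392042) − 0.25·(-0.777703) = 0.3904.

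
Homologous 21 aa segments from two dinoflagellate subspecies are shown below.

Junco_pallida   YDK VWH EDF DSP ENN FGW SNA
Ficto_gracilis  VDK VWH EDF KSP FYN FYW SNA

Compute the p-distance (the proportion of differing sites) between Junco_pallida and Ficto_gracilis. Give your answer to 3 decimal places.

0.238

Differing sites — 1:Y/V; 10:D/K; 13:E/F; 14:N/Y; 17:G/Y.
There are 5 differences over 21 sites, so p = 5/21 = 0.238.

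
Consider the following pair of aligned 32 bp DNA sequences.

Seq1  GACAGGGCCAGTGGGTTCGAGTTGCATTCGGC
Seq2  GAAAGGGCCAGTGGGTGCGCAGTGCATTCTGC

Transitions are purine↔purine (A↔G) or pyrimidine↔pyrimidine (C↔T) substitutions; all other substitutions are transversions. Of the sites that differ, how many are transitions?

1

Differing sites — 3:C/A (Tv); 17:T/G (Tv); 20:A/C (Tv); 21:G/A (Ti); 22:T/G (Tv); 30:G/T (Tv).
Of the 6 differences, 1 transition and 5 transversions, so the answer is 1.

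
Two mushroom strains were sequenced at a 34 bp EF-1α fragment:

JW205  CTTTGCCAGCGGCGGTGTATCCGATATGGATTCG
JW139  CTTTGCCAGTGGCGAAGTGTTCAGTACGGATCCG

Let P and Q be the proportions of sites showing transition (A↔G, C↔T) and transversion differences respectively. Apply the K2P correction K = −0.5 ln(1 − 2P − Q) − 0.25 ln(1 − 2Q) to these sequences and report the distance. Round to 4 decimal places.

0.3617

The sequences differ at positions 10 (C/T, transition), 15 (G/A, transition), 16 (T/A, transversion), 19 (A/G, transition), 21 (C/T, transition), 23 (G/A, transition), 24 (A/G, transition), 27 (T/C, transition), 32 (T/C, transition).
Of the 9 differences, 8 transitions and 1 transversion over 34 sites: P = 8/34 = 0.235294, Q = 1/34 = 0.029412.
d = −0.5·ln(0.500000) − 0.25·ln(0.941176) = −0.5·(-0.693147) − 0.25·(-0.060625) = 0.3617.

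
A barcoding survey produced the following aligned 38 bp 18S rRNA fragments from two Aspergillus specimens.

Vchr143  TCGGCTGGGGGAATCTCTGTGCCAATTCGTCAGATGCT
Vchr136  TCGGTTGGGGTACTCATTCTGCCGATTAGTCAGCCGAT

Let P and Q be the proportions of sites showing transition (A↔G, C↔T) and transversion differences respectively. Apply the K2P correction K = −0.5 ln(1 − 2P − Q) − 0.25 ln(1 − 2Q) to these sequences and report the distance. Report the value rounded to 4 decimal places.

0.3659

The sequences differ at positions 5 (C/T, transition), 11 (G/T, transversion), 13 (A/C, transversion), 16 (T/A, transversion), 17 (C/T, transition), 19 (G/C, transversion), 24 (A/G, transition), 28 (C/A, transversion), 34 (A/C, transversion), 35 (T/C, transition), 37 (C/A, transversion).
Of the 11 differences, 4 transitions and 7 transversions over 38 sites: P = 4/38 = 0.105263, Q = 7/38 = 0.184211.
d = −0.5·ln(0.605263) − 0.25·ln(0.631578) = −0.5·(-0.502092) − 0.25·(-0.459534) = 0.3659.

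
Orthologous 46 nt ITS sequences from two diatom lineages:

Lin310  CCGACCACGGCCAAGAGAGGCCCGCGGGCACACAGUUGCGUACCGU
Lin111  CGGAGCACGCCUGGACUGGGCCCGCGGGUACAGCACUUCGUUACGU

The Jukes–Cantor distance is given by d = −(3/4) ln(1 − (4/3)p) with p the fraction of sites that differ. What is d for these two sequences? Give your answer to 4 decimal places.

The sequences differ at positions 2 (C/G), 5 (C/G), 10 (G/C), 12 (C/U), 13 (A/G), 14 (A/G), 15 (G/A), 16 (A/C), 17 (G/U), 18 (A/G), 29 (C/U), 33 (C/G), 34 (A/C), 35 (G/A), 36 (U/C), 38 (G/U), 42 (A/U), 43 (C/A).
p = 18/46 = 0.391304.
d = −0.75 · ln(1 − (4/3)·0.391304) = −0.75 · ln(0.478261) = −0.75 · (-0.737599) = 0.5532.

0.5532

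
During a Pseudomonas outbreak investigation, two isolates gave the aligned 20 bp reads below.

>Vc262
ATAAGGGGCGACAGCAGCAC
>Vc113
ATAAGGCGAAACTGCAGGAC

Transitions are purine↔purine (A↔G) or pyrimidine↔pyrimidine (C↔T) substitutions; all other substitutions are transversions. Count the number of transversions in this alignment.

4

The sequences differ at positions 7 (G/C, transversion), 9 (C/A, transversion), 10 (G/A, transition), 13 (A/T, transversion), 18 (C/G, transversion).
Of the 5 differences, 1 transition and 4 transversions, so the answer is 4.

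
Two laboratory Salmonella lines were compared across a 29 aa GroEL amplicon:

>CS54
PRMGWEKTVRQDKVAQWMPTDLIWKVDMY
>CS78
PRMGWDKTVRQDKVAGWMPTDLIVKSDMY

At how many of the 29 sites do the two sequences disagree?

Differing sites — 6:E/D; 16:Q/G; 24:W/V; 26:V/S.
That gives 4 mismatches out of 29 aligned sites, so the Hamming distance is 4.

4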